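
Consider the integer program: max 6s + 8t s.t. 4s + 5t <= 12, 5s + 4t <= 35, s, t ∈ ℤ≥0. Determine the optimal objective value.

(s,t)=(3,0): 4·3+5·0=12≤12, 5·3+4·0=15≤35, objective 18.
(s,t)=(0,2): 4·0+5·2=10≤12, 5·0+4·2=8≤35, objective 16.
(s,t)=(1,1): 4·1+5·1=9≤12, 5·1+4·1=9≤35, objective 14.
Maximum is 18 at (s,t)=(3,0).

18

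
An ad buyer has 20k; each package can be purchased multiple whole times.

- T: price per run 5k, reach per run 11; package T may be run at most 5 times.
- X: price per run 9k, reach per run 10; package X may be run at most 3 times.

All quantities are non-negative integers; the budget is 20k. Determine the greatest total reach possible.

This is a bounded integer knapsack.
3×T: price 15 ≤ 20, reach 3·11 = 33.
4×T: price 20 ≤ 20, reach 4·11 = 44.
Best is 44.

44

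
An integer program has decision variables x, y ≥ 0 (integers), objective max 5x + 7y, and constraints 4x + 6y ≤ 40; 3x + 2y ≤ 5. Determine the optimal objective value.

The continuous relaxation peaks at (0, 2.5) with value 17.50; rounding to a feasible lattice point costs some objective.
(x,y)=(0,2): 4·0+6·2=12≤40, 3·0+2·2=4≤5, objective 14.
(x,y)=(1,1): 4·1+6·1=10≤40, 3·1+2·1=5≤5, objective 12.
(x,y)=(0,1): 4·0+6·1=6≤40, 3·0+2·1=2≤5, objective 7.
Maximum is 14 at (x,y)=(0,2).

14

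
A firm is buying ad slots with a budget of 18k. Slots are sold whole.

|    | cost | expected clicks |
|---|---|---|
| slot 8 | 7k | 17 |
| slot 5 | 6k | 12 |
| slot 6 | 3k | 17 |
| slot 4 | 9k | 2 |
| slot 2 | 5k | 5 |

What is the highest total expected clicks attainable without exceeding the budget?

46

This is an integer program with binary decision variables.
Allowing fractional choices, the relaxed optimum would be about 48.0, but ad slots are indivisible.
slot 8 + slot 6: cost 7 + 3 = 10 ≤ 18, expected clicks 17 + 17 = 34.
slot 8 + slot 6 + slot 2: cost 7 + 3 + 5 = 15 ≤ 18, expected clicks 17 + 17 + 5 = 39.
slot 8 + slot 5 + slot 6: cost 7 + 6 + 3 = 16 ≤ 18, expected clicks 17 + 12 + 17 = 46.
Best is slot 8, slot 5, and slot 6 with total expected clicks 46.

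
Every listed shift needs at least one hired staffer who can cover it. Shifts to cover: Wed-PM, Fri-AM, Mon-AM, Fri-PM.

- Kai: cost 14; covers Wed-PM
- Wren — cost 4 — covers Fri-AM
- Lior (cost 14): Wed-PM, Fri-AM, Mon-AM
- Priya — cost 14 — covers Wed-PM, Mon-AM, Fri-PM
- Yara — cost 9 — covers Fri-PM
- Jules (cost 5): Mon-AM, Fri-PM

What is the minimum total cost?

18

Choose Wren and Priya: together they cover Wed-PM, Fri-AM, Mon-AM, Fri-PM — every shift.
Total cost: 4 + 14 = 18.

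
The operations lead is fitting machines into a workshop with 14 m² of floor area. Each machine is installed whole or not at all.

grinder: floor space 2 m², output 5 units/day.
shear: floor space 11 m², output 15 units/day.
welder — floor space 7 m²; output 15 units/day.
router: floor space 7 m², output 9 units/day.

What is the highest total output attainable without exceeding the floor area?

24

Take welder and router: floor space 7 + 7 = 14 ≤ 14, output 15 + 9 = 24.
No other feasible combination does better.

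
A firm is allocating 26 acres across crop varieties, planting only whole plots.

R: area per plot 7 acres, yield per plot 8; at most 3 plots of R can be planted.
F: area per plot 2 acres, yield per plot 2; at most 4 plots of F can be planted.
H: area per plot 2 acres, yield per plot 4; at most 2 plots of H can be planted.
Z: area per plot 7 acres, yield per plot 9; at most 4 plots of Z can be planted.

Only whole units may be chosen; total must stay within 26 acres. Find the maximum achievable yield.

35

This is a bounded integer knapsack.
2×H and 3×Z: area 25 ≤ 26, yield 2·4 + 3·9 = 35.
4×F, 2×H, and 2×Z: area 26 ≤ 26, yield 4·2 + 2·4 + 2·9 = 34.
Best is 35.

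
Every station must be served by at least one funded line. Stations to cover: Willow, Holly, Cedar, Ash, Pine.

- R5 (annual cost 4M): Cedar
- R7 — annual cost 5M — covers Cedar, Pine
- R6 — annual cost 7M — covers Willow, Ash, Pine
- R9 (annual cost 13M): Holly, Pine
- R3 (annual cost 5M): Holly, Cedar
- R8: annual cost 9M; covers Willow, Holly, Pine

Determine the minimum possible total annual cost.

This is an integer covering problem.
Choose R6 and R3: together they cover Willow, Holly, Cedar, Ash, Pine — every station.
Total annual cost: 7 + 5 = 12.
No cover costs less than 12.

12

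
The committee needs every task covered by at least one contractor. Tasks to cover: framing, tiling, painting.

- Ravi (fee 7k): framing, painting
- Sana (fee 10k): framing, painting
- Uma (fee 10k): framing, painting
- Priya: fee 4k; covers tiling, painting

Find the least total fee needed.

This is a weighted set-cover instance.
Choose Ravi and Priya: together they cover framing, tiling, painting — every task.
Total fee: 7 + 4 = 11.
No cover costs less than 11.

11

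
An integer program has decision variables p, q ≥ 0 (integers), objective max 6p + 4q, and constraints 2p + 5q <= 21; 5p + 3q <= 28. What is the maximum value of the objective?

(p,q)=(5,1) is feasible, giving 34.
(p,q)=(4,2) is feasible, giving 32.
(p,q)=(3,3) is feasible, giving 30.
Maximum is 34 at (p,q)=(5,1).

34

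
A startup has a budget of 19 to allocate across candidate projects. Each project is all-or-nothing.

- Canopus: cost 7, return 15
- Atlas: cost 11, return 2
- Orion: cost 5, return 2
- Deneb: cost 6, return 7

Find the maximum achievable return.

24

Take Canopus, Orion, and Deneb: cost 7 + 5 + 6 = 18 ≤ 19, return 15 + 2 + 7 = 24.
No other feasible combination does better.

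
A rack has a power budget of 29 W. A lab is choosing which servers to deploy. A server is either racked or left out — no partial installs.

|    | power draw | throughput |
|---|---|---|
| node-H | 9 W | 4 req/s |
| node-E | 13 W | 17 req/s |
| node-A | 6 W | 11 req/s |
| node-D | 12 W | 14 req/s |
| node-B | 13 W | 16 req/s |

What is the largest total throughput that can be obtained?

33

Allowing fractional choices, the relaxed optimum would be about 40.3, but servers are indivisible.
node-H + node-E + node-A: power draw 9 + 13 + 6 = 28 ≤ 29, throughput 4 + 17 + 11 = 32.
node-E + node-B: power draw 13 + 13 = 26 ≤ 29, throughput 17 + 16 = 33.
Best is node-E and node-B with total throughput 33.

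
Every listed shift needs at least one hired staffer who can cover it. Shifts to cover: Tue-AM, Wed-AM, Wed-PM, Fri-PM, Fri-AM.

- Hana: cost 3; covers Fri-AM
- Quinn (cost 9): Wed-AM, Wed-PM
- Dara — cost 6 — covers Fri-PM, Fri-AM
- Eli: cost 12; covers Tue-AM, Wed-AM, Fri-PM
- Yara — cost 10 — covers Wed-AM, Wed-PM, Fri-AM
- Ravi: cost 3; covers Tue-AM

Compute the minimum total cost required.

18

The greedy cost-per-new-shift heuristic would pick Hana, Ravi, Quinn, and Dara for 21, but a cheaper cover exists.
Choose Quinn, Dara, and Ravi: together they cover Tue-AM, Wed-AM, Wed-PM, Fri-PM, Fri-AM — every shift.
Total cost: 9 + 6 + 3 = 18.
No cover costs less than 18.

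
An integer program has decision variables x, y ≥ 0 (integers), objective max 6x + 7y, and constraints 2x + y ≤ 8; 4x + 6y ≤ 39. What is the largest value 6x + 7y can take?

42

The continuous relaxation peaks at (1.12, 5.75) with value 47.00; rounding to a feasible lattice point costs some objective.
(x,y)=(0,6): 2·0+1·6=6≤8, 4·0+6·6=36≤39, objective 42.
(x,y)=(1,5): 2·1+1·5=7≤8, 4·1+6·5=34≤39, objective 41.
(x,y)=(2,4): 2·2+1·4=8≤8, 4·2+6·4=32≤39, objective 40.
The best lattice point is (0,6), giving 42.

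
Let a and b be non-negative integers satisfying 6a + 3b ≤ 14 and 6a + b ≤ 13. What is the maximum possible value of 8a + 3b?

16

Relaxing integrality, the LP optimum is 18.17 at (a,b) = (2.08, 0.5), which is not an integer point.
(a,b)=(2,0): 6·2+3·0=12≤14, 6·2+1·0=12≤13, objective 16.
(a,b)=(1,1): 6·1+3·1=9≤14, 6·1+1·1=7≤13, objective 11.
(a,b)=(1,0): 6·1+3·0=6≤14, 6·1+1·0=6≤13, objective 8.
Maximum is 16 at (a,b)=(2,0).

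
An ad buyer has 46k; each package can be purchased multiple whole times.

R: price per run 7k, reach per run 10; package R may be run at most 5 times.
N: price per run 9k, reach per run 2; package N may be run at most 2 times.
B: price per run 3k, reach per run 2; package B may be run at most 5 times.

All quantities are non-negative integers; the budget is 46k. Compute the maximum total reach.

This is a bounded integer knapsack.
5×R and 2×B: price 41 ≤ 46, reach 5·10 + 2·2 = 54.
5×R and 3×B: price 44 ≤ 46, reach 5·10 + 3·2 = 56.
Best is 56.

56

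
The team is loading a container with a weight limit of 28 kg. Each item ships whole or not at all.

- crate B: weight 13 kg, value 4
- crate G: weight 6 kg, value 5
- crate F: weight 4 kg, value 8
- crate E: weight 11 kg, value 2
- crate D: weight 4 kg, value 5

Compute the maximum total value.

22

This is an integer program with binary decision variables.
Allowing fractional choices, the relaxed optimum would be about 22.2, but items are indivisible.
crate G + crate F + crate D: weight 6 + 4 + 4 = 14 ≤ 28, value 5 + 8 + 5 = 18.
crate B + crate G + crate F + crate D: weight 13 + 6 + 4 + 4 = 27 ≤ 28, value 4 + 5 + 8 + 5 = 22.
crate G + crate F + crate E + crate D: weight 6 + 4 + 11 + 4 = 25 ≤ 28, value 5 + 8 + 2 + 5 = 20.
Best is crate B, crate G, crate F, and crate D with total value 22.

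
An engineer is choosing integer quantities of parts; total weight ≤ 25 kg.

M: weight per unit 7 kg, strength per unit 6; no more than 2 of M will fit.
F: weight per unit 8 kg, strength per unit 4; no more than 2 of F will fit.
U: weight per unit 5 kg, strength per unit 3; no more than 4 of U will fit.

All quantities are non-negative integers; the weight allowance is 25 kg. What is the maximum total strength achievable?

18

Take 2×M and 2×U: weight 24 ≤ 25, strength 2·6 + 2·3 = 18.
M has the best ratio (6/7) and is taken to its limit of 2; remaining capacity is filled optimally with the others.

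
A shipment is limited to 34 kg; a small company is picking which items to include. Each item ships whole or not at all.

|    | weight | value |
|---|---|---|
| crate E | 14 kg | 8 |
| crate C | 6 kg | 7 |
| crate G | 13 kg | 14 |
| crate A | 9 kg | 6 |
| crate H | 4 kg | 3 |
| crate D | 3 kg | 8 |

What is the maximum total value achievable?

35

crate E + crate G + crate H + crate D: weight 14 + 13 + 4 + 3 = 34 ≤ 34, value 8 + 14 + 3 + 8 = 33.
crate C + crate G + crate A + crate D: weight 6 + 13 + 9 + 3 = 31 ≤ 34, value 7 + 14 + 6 + 8 = 35.
Best is crate C, crate G, crate A, and crate D with total value 35.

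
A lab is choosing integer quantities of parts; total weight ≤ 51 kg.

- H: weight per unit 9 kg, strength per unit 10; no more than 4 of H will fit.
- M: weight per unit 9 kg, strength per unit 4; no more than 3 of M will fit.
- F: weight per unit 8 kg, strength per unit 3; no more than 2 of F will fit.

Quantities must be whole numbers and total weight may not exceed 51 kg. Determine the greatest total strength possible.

44

Take 4×H and 1×M: weight 45 ≤ 51, strength 4·10 + 1·4 = 44.
H has the best ratio (10/9) and is taken to its limit of 4; remaining capacity is filled optimally with the others.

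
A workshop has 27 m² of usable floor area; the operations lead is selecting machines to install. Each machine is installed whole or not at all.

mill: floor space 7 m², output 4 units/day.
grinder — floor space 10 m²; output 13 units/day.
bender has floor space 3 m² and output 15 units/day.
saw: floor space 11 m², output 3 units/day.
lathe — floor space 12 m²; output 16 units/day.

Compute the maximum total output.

This is an integer program with binary decision variables.
Allowing fractional choices, the relaxed optimum would be about 45.1, but machines are indivisible.
bender + saw + lathe: floor space 3 + 11 + 12 = 26 ≤ 27, output 15 + 3 + 16 = 34.
mill + bender + lathe: floor space 7 + 3 + 12 = 22 ≤ 27, output 4 + 15 + 16 = 35.
grinder + bender + lathe: floor space 10 + 3 + 12 = 25 ≤ 27, output 13 + 15 + 16 = 44.
Best is grinder, bender, and lathe with total output 44.

44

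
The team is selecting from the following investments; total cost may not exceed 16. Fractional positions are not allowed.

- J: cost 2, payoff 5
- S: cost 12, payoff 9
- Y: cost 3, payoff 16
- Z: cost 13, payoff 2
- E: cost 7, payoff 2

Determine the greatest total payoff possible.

J + Y + E: cost 2 + 3 + 7 = 12 ≤ 16, payoff 5 + 16 + 2 = 23.
S + Y: cost 12 + 3 = 15 ≤ 16, payoff 9 + 16 = 25.
Best is S and Y with total payoff 25.

25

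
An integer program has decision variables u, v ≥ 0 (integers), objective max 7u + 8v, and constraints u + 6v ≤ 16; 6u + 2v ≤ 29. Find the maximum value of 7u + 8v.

The continuous relaxation peaks at (4.18, 1.97) with value 45.00; rounding to a feasible lattice point costs some objective.
(u,v)=(4,2): 1·4+6·2=16≤16, 6·4+2·2=28≤29, objective 44.
(u,v)=(3,2): 1·3+6·2=15≤16, 6·3+2·2=22≤29, objective 37.
(u,v)=(4,1): 1·4+6·1=10≤16, 6·4+2·1=26≤29, objective 36.
The best lattice point is (4,2), giving 44.

44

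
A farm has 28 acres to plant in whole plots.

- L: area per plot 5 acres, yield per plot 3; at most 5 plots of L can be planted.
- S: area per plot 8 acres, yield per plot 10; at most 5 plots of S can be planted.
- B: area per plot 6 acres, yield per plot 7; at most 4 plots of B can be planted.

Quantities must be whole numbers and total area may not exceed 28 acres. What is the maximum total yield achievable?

S has the best ratio (10/8); taking only S gives at most 3×10 = 30 (stopped by the area limit).
Mixing does better — 2×S and 2×B: area 28 ≤ 28, yield 2·10 + 2·7 = 34.

34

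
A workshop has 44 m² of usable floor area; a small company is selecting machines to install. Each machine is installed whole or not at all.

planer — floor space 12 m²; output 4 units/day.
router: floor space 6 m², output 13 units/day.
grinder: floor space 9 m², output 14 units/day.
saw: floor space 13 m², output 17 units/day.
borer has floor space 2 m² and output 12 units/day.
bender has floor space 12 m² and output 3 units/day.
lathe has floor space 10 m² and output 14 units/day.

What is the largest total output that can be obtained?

Allowing fractional choices, the relaxed optimum would be about 71.3, but machines are indivisible.
planer + router + grinder + saw + borer: floor space 12 + 6 + 9 + 13 + 2 = 42 ≤ 44, output 4 + 13 + 14 + 17 + 12 = 60.
router + grinder + saw + borer + lathe: floor space 6 + 9 + 13 + 2 + 10 = 40 ≤ 44, output 13 + 14 + 17 + 12 + 14 = 70.
planer + router + saw + borer + lathe: floor space 12 + 6 + 13 + 2 + 10 = 43 ≤ 44, output 4 + 13 + 17 + 12 + 14 = 60.
Best is router, grinder, saw, borer, and lathe with total output 70.

70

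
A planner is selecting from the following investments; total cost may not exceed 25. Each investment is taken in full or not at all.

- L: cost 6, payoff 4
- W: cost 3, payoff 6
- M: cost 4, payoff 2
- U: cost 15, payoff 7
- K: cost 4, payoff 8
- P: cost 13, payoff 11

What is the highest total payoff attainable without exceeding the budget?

27

W + K + P: cost 3 + 4 + 13 = 20 ≤ 25, payoff 6 + 8 + 11 = 25.
L + K + P: cost 6 + 4 + 13 = 23 ≤ 25, payoff 4 + 8 + 11 = 23.
W + M + K + P: cost 3 + 4 + 4 + 13 = 24 ≤ 25, payoff 6 + 2 + 8 + 11 = 27.
Best is W, M, K, and P with total payoff 27.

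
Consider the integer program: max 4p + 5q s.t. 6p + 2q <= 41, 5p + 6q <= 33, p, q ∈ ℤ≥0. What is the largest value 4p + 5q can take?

(p,q)=(3,3) is feasible, giving 27.
(p,q)=(4,2) is feasible, giving 26.
(p,q)=(0,5) is feasible, giving 25.
Maximum is 27 at (p,q)=(3,3).

27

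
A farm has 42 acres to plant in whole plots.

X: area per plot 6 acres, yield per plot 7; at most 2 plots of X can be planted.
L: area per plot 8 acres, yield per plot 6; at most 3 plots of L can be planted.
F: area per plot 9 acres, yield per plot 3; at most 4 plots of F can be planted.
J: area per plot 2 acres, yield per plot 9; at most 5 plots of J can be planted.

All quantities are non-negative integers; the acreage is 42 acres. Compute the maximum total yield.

71

This is a bounded integer knapsack.
Take 2×X, 2×L, and 5×J: area 38 ≤ 42, yield 2·7 + 2·6 + 5·9 = 71.
J has the best ratio (9/2) and is taken to its limit of 5; remaining capacity is filled optimally with the others.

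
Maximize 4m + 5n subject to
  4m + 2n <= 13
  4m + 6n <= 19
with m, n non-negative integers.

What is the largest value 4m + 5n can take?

The continuous relaxation peaks at (2.5, 1.5) with value 17.50; rounding to a feasible lattice point costs some objective.
(m,n)=(0,3): 4·0+2·3=6≤13, 4·0+6·3=18≤19, objective 15.
(m,n)=(1,2): 4·1+2·2=8≤13, 4·1+6·2=16≤19, objective 14.
(m,n)=(2,1): 4·2+2·1=10≤13, 4·2+6·1=14≤19, objective 13.
The best lattice point is (0,3), giving 15.

15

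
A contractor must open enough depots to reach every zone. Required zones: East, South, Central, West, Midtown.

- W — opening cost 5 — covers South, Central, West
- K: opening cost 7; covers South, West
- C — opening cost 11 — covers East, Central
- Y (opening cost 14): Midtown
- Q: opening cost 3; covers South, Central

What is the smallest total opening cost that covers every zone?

30

The greedy cost-per-new-zone heuristic would pick Q, W, C, and Y for 33, but a cheaper cover exists.
Choose W, C, and Y: together they cover East, South, Central, West, Midtown — every zone.
Total opening cost: 5 + 11 + 14 = 30.
No cover costs less than 30.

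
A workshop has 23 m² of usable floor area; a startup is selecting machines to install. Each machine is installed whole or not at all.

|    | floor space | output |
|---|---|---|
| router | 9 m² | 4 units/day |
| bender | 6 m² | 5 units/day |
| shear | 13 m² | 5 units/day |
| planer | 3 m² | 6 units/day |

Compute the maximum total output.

This is a 0-1 knapsack instance.
Allowing fractional choices, the relaxed optimum would be about 16.9, but machines are indivisible.
bender + planer: floor space 6 + 3 = 9 ≤ 23, output 5 + 6 = 11.
router + bender + planer: floor space 9 + 6 + 3 = 18 ≤ 23, output 4 + 5 + 6 = 15.
bender + shear + planer: floor space 6 + 13 + 3 = 22 ≤ 23, output 5 + 5 + 6 = 16.
Best is bender, shear, and planer with total output 16.

16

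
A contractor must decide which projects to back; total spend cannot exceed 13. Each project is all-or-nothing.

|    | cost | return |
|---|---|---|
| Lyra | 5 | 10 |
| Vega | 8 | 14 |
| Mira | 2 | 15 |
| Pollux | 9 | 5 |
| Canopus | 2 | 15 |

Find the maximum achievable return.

44

This is a 0-1 knapsack instance.
Allowing fractional choices, the relaxed optimum would be about 47.0, but projects are indivisible.
Vega + Mira + Canopus: cost 8 + 2 + 2 = 12 ≤ 13, return 14 + 15 + 15 = 44.
Lyra + Mira + Canopus: cost 5 + 2 + 2 = 9 ≤ 13, return 10 + 15 + 15 = 40.
Best is Vega, Mira, and Canopus with total return 44.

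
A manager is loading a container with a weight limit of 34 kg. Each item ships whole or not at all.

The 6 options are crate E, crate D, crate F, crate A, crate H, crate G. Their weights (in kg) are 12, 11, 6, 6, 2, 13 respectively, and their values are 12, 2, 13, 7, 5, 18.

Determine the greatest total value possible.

48

This is a 0-1 knapsack instance.
crate E + crate F + crate H + crate G: weight 12 + 6 + 2 + 13 = 33 ≤ 34, value 12 + 13 + 5 + 18 = 48.
crate F + crate A + crate H + crate G: weight 6 + 6 + 2 + 13 = 27 ≤ 34, value 13 + 7 + 5 + 18 = 43.
crate E + crate F + crate G: weight 12 + 6 + 13 = 31 ≤ 34, value 12 + 13 + 18 = 43.
Best is crate E, crate F, crate H, and crate G with total value 48.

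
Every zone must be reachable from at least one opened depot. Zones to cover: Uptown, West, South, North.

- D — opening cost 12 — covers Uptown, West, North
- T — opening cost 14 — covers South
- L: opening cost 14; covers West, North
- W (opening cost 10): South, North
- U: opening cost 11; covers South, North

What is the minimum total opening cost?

Choose D and W: together they cover Uptown, West, South, North — every zone.
Total opening cost: 12 + 10 = 22.
No cover costs less than 22.

22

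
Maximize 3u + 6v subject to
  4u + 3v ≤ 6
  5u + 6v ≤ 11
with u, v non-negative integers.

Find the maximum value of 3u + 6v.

(u,v)=(0,1): 4·0+3·1=3≤6, 5·0+6·1=6≤11, objective 6.
(u,v)=(1,0): 4·1+3·0=4≤6, 5·1+6·0=5≤11, objective 3.
(u,v)=(0,0): 4·0+3·0=0≤6, 5·0+6·0=0≤11, objective 0.
The best lattice point is (0,1), giving 6.

6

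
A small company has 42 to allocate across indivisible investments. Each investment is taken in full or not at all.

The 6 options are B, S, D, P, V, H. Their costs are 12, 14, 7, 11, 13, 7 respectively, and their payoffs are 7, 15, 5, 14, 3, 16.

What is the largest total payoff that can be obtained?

Take S, D, P, and H: cost 14 + 7 + 11 + 7 = 39 ≤ 42, payoff 15 + 5 + 14 + 16 = 50.
No other feasible combination does better.

50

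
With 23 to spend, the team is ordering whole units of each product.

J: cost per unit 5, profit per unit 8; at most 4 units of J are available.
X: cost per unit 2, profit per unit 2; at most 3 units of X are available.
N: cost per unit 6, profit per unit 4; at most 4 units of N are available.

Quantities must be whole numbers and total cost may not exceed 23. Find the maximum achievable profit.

34

4×J: cost 20 ≤ 23, profit 4·8 = 32.
4×J and 1×X: cost 22 ≤ 23, profit 4·8 + 1·2 = 34.
Best is 34.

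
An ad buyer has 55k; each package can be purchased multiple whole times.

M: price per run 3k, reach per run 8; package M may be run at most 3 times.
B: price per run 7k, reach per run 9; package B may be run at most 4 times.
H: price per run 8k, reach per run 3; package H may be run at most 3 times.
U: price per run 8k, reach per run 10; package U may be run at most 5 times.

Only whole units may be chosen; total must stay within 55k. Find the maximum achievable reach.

This is a bounded integer knapsack.
Take 3×M, 2×B, and 4×U: price 55 ≤ 55, reach 3·8 + 2·9 + 4·10 = 82.
M has the best ratio (8/3) and is taken to its limit of 3; remaining capacity is filled optimally with the others.

82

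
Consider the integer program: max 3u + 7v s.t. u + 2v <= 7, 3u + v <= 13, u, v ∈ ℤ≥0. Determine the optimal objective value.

24

The continuous relaxation peaks at (0, 3.5) with value 24.50; rounding to a feasible lattice point costs some objective.
(u,v)=(1,3): 1·1+2·3=7≤7, 3·1+1·3=6≤13, objective 24.
(u,v)=(0,3): 1·0+2·3=6≤7, 3·0+1·3=3≤13, objective 21.
(u,v)=(2,2): 1·2+2·2=6≤7, 3·2+1·2=8≤13, objective 20.
(u,v)=(1,2): 1·1+2·2=5≤7, 3·1+1·2=5≤13, objective 17.
Maximum is 24 at (u,v)=(1,3).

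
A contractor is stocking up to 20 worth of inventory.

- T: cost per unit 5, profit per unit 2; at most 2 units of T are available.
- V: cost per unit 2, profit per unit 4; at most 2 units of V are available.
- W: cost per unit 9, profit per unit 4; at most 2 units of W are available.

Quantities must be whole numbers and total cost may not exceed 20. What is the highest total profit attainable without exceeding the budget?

14

This is a bounded integer knapsack.
V has the best ratio (4/2); taking only V gives at most 2×4 = 8 (stopped by the supply cap of 2).
Mixing does better — 1×T, 2×V, and 1×W: cost 18 ≤ 20, profit 1·2 + 2·4 + 1·4 = 14.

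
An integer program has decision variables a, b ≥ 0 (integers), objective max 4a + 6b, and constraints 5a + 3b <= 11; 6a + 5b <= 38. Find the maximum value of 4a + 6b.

The continuous relaxation peaks at (0, 3.67) with value 22.00; rounding to a feasible lattice point costs some objective.
(a,b)=(0,3): 5·0+3·3=9≤11, 6·0+5·3=15≤38, objective 18.
(a,b)=(1,2): 5·1+3·2=11≤11, 6·1+5·2=16≤38, objective 16.
No feasible integer point exceeds 18.

18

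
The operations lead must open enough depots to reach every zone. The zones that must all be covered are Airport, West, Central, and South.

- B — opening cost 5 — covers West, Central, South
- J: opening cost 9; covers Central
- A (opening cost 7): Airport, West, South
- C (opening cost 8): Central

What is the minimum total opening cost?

12

Choose B and A: together they cover Airport, West, Central, South — every zone.
Total opening cost: 5 + 7 = 12.
No cover costs less than 12.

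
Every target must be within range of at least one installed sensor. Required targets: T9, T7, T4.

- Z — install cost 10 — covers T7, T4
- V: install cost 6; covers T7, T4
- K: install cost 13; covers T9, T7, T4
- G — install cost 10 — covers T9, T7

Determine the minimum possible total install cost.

K alone covers T9, T7, T4 — every target.
Total install cost: 13.

13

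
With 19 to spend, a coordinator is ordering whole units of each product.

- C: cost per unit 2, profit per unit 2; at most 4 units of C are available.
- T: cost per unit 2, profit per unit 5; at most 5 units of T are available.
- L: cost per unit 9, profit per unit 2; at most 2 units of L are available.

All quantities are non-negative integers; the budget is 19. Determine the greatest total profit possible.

33

4×C and 5×T: cost 18 ≤ 19, profit 4·2 + 5·5 = 33.
3×C and 5×T: cost 16 ≤ 19, profit 3·2 + 5·5 = 31.
Best is 33.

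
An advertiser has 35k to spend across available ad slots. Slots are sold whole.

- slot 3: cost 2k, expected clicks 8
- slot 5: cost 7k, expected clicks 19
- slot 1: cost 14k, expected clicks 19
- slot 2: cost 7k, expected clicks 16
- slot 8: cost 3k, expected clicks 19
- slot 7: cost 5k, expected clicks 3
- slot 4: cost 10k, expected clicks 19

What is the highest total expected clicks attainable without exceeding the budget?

Allowing fractional choices, the relaxed optimum would be about 89.1, but ad slots are indivisible.
slot 3 + slot 5 + slot 1 + slot 2 + slot 8: cost 2 + 7 + 14 + 7 + 3 = 33 ≤ 35, expected clicks 8 + 19 + 19 + 16 + 19 = 81.
slot 3 + slot 5 + slot 2 + slot 8 + slot 7 + slot 4: cost 2 + 7 + 7 + 3 + 5 + 10 = 34 ≤ 35, expected clicks 8 + 19 + 16 + 19 + 3 + 19 = 84.
slot 3 + slot 5 + slot 2 + slot 8 + slot 4: cost 2 + 7 + 7 + 3 + 10 = 29 ≤ 35, expected clicks 8 + 19 + 16 + 19 + 19 = 81.
Best is slot 3, slot 5, slot 2, slot 8, slot 7, and slot 4 with total expected clicks 84.

84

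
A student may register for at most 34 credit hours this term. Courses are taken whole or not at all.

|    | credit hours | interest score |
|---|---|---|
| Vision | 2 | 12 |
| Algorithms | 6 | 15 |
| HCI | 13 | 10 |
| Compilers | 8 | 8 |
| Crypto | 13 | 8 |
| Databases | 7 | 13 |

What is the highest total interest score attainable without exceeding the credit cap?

Take Vision, Algorithms, HCI, and Databases: credit hours 2 + 6 + 13 + 7 = 28 ≤ 34, interest score 12 + 15 + 10 + 13 = 50.
No other feasible combination does better.

50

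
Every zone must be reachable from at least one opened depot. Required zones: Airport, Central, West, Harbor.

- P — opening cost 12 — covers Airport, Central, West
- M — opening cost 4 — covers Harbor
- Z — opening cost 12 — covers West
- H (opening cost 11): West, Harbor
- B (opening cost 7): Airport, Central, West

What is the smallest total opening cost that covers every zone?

Choose M and B: together they cover Airport, Central, West, Harbor — every zone.
Total opening cost: 4 + 7 = 11.
No cover costs less than 11.

11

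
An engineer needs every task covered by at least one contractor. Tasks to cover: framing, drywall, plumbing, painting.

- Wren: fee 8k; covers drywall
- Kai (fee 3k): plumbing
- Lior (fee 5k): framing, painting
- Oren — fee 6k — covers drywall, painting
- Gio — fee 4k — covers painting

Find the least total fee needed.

Choose Kai, Lior, and Oren: together they cover framing, drywall, plumbing, painting — every task.
Total fee: 3 + 5 + 6 = 14.
No cover costs less than 14.

14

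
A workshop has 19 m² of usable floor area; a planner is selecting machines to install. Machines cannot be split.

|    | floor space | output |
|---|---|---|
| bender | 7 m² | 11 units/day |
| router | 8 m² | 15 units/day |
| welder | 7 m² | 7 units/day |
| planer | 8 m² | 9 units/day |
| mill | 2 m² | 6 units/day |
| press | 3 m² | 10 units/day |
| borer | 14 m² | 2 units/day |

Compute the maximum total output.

36

Allowing fractional choices, the relaxed optimum would be about 40.4, but machines are indivisible.
router + planer + press: floor space 8 + 8 + 3 = 19 ≤ 19, output 15 + 9 + 10 = 34.
bender + welder + mill + press: floor space 7 + 7 + 2 + 3 = 19 ≤ 19, output 11 + 7 + 6 + 10 = 34.
bender + router + press: floor space 7 + 8 + 3 = 18 ≤ 19, output 11 + 15 + 10 = 36.
Best is bender, router, and press with total output 36.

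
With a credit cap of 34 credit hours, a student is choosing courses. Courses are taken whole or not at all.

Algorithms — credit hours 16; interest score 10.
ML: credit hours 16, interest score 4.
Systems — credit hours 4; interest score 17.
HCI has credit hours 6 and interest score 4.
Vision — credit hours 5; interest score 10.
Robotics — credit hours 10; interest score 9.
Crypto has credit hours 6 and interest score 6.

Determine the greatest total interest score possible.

46

Take Systems, HCI, Vision, Robotics, and Crypto: credit hours 4 + 6 + 5 + 10 + 6 = 31 ≤ 34, interest score 17 + 4 + 10 + 9 + 6 = 46.
No other feasible combination does better.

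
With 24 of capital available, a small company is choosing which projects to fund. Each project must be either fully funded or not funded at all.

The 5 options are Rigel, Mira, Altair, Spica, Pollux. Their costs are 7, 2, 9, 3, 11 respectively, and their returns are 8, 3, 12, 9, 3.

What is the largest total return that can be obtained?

Allowing fractional choices, the relaxed optimum would be about 32.8, but projects are indivisible.
Rigel + Mira + Altair + Spica: cost 7 + 2 + 9 + 3 = 21 ≤ 24, return 8 + 3 + 12 + 9 = 32.
Mira + Altair + Spica: cost 2 + 9 + 3 = 14 ≤ 24, return 3 + 12 + 9 = 24.
Rigel + Altair + Spica: cost 7 + 9 + 3 = 19 ≤ 24, return 8 + 12 + 9 = 29.
Best is Rigel, Mira, Altair, and Spica with total return 32.

32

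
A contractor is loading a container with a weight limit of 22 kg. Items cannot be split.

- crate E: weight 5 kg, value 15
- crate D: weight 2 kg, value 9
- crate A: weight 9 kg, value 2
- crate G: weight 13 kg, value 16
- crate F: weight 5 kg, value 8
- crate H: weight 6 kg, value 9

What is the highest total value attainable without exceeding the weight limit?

41

crate E + crate D + crate F + crate H: weight 5 + 2 + 5 + 6 = 18 ≤ 22, value 15 + 9 + 8 + 9 = 41.
crate E + crate D + crate G: weight 5 + 2 + 13 = 20 ≤ 22, value 15 + 9 + 16 = 40.
crate E + crate D + crate A + crate H: weight 5 + 2 + 9 + 6 = 22 ≤ 22, value 15 + 9 + 2 + 9 = 35.
Best is crate E, crate D, crate F, and crate H with total value 41.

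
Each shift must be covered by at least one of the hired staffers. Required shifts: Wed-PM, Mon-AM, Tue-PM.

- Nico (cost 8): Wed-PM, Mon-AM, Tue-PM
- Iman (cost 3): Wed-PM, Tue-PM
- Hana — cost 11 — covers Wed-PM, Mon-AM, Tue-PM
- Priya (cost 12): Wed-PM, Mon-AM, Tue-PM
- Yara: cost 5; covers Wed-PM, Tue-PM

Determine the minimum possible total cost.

The greedy cost-per-new-shift heuristic would pick Iman and Nico for 11, but a cheaper cover exists.
Nico alone covers Wed-PM, Mon-AM, Tue-PM — every shift.
Total cost: 8.
No cover costs less than 8.

8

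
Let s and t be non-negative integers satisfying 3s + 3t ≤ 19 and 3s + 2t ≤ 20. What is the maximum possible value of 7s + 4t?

42

Relaxing integrality, the LP optimum is 44.33 at (s,t) = (6.33, 0), which is not an integer point.
(s,t)=(6,0): 3·6+3·0=18≤19, 3·6+2·0=18≤20, objective 42.
(s,t)=(5,1): 3·5+3·1=18≤19, 3·5+2·1=17≤20, objective 39.
(s,t)=(5,0): 3·5+3·0=15≤19, 3·5+2·0=15≤20, objective 35.
Maximum is 42 at (s,t)=(6,0).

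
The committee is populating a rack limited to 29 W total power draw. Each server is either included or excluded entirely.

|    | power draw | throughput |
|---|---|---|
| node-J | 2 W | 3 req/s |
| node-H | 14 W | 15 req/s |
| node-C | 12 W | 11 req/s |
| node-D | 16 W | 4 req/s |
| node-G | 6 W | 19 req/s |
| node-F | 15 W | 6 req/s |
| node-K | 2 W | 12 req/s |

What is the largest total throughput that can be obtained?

This is a 0-1 knapsack instance.
Allowing fractional choices, the relaxed optimum would be about 53.6, but servers are indivisible.
node-J + node-H + node-G + node-K: power draw 2 + 14 + 6 + 2 = 24 ≤ 29, throughput 3 + 15 + 19 + 12 = 49.
node-H + node-G + node-K: power draw 14 + 6 + 2 = 22 ≤ 29, throughput 15 + 19 + 12 = 46.
Best is node-J, node-H, node-G, and node-K with total throughput 49.

49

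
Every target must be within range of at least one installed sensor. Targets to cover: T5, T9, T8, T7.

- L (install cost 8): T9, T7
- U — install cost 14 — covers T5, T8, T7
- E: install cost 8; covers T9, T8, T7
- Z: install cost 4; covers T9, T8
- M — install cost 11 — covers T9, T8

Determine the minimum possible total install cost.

Choose U and Z: together they cover T5, T9, T8, T7 — every target.
Total install cost: 14 + 4 = 18.

18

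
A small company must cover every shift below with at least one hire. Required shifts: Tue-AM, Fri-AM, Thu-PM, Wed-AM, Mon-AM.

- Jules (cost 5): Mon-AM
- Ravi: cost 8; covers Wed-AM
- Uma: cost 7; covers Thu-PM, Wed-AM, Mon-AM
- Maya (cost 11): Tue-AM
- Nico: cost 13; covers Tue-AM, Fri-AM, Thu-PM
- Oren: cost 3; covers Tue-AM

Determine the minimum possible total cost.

This is an integer covering problem.
The greedy cost-per-new-shift heuristic would pick Uma, Oren, and Nico for 23, but a cheaper cover exists.
Choose Uma and Nico: together they cover Tue-AM, Fri-AM, Thu-PM, Wed-AM, Mon-AM — every shift.
Total cost: 7 + 13 = 20.
No cover costs less than 20.

20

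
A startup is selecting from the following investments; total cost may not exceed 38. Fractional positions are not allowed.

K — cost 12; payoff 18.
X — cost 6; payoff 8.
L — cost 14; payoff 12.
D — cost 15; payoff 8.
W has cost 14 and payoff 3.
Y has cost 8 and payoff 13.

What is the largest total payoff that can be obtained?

43

K + L + Y: cost 12 + 14 + 8 = 34 ≤ 38, payoff 18 + 12 + 13 = 43.
K + D + Y: cost 12 + 15 + 8 = 35 ≤ 38, payoff 18 + 8 + 13 = 39.
K + X + Y: cost 12 + 6 + 8 = 26 ≤ 38, payoff 18 + 8 + 13 = 39.
Best is K, L, and Y with total payoff 43.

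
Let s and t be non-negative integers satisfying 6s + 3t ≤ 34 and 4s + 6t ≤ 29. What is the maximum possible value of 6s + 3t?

The continuous relaxation peaks at (5.67, 0) with value 34.00; rounding to a feasible lattice point costs some objective.
(s,t)=(5,1): 6·5+3·1=33≤34, 4·5+6·1=26≤29, objective 33.
(s,t)=(4,2): 6·4+3·2=30≤34, 4·4+6·2=28≤29, objective 30.
(s,t)=(5,0): 6·5+3·0=30≤34, 4·5+6·0=20≤29, objective 30.
Maximum is 33 at (s,t)=(5,1).

33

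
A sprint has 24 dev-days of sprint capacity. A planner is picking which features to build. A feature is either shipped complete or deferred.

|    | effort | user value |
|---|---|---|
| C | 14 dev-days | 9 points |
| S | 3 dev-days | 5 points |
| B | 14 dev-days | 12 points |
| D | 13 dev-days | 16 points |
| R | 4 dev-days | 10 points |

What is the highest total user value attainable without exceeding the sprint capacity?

31

Take S, D, and R: effort 3 + 13 + 4 = 20 ≤ 24, user value 5 + 16 + 10 = 31.
No other feasible combination does better.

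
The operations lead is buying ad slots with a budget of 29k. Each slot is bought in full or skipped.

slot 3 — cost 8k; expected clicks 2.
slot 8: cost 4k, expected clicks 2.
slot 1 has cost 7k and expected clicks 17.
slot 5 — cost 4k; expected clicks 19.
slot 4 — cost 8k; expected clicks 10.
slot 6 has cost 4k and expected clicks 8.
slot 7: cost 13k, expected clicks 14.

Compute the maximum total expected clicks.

58

This is an integer program with binary decision variables.
Take slot 1, slot 5, slot 6, and slot 7: cost 7 + 4 + 4 + 13 = 28 ≤ 29, expected clicks 17 + 19 + 8 + 14 = 58.
No other feasible combination does better.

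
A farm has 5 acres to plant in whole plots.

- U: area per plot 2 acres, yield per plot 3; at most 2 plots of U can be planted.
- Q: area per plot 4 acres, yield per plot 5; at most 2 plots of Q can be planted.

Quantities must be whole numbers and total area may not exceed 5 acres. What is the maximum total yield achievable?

U has the best ratio (3/2); taking only U gives at most 2×3 = 6 (stopped by the area limit).
Optimal: 2×U: area 4 ≤ 5, yield 2·3 = 6.

6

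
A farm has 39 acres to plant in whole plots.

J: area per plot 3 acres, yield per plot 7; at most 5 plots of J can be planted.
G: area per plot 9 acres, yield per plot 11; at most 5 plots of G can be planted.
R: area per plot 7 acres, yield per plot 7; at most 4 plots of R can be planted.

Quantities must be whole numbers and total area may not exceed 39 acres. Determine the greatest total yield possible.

61

This is a bounded integer knapsack.
J has the best ratio (7/3); taking only J gives at most 5×7 = 35 (stopped by the supply cap of 5).
Mixing does better — 4×J and 3×G: area 39 ≤ 39, yield 4·7 + 3·11 = 61.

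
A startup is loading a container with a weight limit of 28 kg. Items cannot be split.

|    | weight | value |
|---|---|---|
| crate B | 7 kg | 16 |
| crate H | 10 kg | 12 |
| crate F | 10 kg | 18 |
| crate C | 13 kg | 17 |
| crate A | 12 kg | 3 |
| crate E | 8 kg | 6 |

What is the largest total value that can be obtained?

46

crate B + crate F + crate E: weight 7 + 10 + 8 = 25 ≤ 28, value 16 + 18 + 6 = 40.
crate B + crate H + crate F: weight 7 + 10 + 10 = 27 ≤ 28, value 16 + 12 + 18 = 46.
Best is crate B, crate H, and crate F with total value 46.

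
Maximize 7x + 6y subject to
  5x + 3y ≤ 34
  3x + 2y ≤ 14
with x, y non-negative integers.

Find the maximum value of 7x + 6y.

42

(x,y)=(0,7) is feasible, giving 42.
(x,y)=(0,6) is feasible, giving 36.
Maximum is 42 at (x,y)=(0,7).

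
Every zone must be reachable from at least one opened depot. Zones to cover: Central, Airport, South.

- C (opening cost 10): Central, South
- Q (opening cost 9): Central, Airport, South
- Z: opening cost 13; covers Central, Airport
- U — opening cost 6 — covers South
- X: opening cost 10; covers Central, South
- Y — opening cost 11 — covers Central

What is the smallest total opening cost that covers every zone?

9

This is a weighted set-cover instance.
Q alone covers Central, Airport, South — every zone.
Total opening cost: 9.
No cover costs less than 9.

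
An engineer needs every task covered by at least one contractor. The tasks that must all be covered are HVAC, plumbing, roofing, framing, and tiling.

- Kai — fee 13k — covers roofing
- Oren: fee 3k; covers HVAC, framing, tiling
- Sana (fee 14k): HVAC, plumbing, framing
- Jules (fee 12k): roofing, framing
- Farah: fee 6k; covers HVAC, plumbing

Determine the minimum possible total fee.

Choose Oren, Jules, and Farah: together they cover HVAC, plumbing, roofing, framing, tiling — every task.
Total fee: 3 + 12 + 6 = 21.
No cover costs less than 21.

21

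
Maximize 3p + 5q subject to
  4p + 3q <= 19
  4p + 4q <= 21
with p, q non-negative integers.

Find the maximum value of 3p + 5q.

The continuous relaxation peaks at (0, 5.25) with value 26.25; rounding to a feasible lattice point costs some objective.
(p,q)=(0,5): 4·0+3·5=15≤19, 4·0+4·5=20≤21, objective 25.
(p,q)=(1,4): 4·1+3·4=16≤19, 4·1+4·4=20≤21, objective 23.
Maximum is 25 at (p,q)=(0,5).

25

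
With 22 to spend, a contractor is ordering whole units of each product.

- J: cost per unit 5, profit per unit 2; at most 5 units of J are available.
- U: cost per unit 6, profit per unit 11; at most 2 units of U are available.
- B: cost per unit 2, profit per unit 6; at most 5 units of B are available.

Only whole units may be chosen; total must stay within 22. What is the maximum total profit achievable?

B has the best ratio (6/2); taking only B gives at most 5×6 = 30 (stopped by the supply cap of 5).
Mixing does better — 2×U and 5×B: cost 22 ≤ 22, profit 2·11 + 5·6 = 52.

52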